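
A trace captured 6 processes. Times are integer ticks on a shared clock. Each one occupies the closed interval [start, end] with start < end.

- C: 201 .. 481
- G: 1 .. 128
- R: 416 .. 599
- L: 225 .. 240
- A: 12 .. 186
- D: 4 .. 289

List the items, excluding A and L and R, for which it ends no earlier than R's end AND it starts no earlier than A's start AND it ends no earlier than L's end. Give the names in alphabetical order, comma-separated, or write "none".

Conditions: its end is no earlier than R's end (X.end >= 599) AND its start is no earlier than A's start (X.start >= 12) AND its end is no earlier than L's end (X.end >= 240).
C: end 481 >= 599? ✗; start 201 >= 12? ✓; end 481 >= 240? ✓ → no.
D: end 289 >= 599? ✗; start 4 >= 12? ✗; end 289 >= 240? ✓ → no.
G: end 128 >= 599? ✗; start 1 >= 12? ✗; end 128 >= 240? ✗ → no.
Result: none.

none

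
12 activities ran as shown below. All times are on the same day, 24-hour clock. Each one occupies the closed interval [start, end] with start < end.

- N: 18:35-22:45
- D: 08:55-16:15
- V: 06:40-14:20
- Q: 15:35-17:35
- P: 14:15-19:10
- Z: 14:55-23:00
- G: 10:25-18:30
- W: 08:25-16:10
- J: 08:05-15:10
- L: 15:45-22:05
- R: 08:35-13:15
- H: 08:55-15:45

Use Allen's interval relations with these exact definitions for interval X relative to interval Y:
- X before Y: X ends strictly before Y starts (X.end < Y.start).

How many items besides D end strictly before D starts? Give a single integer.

Target D = [08:55, 16:15].
G [10:25, 18:30] → overlapped-by → no.
H [08:55, 15:45] → starts → no.
J [08:05, 15:10] → overlaps → no.
L [15:45, 22:05] → overlapped-by → no.
N [18:35, 22:45] → after → no.
P [14:15, 19:10] → overlapped-by → no.
Q [15:35, 17:35] → overlapped-by → no.
R [08:35, 13:15] → overlaps → no.
V [06:40, 14:20] → overlaps → no.
W [08:25, 16:10] → overlaps → no.
Z [14:55, 23:00] → overlapped-by → no.
Total: 0.

0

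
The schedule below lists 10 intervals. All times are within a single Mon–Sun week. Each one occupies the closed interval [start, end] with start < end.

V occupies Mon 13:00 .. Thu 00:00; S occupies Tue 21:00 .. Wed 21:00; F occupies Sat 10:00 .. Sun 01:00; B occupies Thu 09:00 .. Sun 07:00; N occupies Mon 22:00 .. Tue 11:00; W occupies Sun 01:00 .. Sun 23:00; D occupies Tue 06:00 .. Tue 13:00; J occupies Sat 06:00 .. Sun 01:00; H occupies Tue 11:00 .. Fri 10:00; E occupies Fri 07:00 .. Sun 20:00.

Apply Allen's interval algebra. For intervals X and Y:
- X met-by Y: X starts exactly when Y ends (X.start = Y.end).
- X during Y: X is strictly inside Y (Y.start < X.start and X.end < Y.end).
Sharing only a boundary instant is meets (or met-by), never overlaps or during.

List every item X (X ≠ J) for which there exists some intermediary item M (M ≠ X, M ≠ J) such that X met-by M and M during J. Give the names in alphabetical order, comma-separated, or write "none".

Target J = [Sat 06:00, Sun 01:00].
Intermediaries M with M during J: none.
Union: none.

none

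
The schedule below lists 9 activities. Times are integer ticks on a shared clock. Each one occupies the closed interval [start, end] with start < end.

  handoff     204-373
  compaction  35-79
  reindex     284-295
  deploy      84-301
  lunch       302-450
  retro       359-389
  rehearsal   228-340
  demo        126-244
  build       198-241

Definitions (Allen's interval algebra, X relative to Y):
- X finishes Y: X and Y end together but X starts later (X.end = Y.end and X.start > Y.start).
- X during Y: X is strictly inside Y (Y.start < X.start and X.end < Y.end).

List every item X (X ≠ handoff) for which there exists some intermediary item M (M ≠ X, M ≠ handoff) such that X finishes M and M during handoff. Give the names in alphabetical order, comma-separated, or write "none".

Target handoff = [204, 373].
Intermediaries M with M during handoff: rehearsal, reindex.
Via rehearsal — items with X finishes rehearsal: none.
Via reindex — items with X finishes reindex: none.
Union: none.

none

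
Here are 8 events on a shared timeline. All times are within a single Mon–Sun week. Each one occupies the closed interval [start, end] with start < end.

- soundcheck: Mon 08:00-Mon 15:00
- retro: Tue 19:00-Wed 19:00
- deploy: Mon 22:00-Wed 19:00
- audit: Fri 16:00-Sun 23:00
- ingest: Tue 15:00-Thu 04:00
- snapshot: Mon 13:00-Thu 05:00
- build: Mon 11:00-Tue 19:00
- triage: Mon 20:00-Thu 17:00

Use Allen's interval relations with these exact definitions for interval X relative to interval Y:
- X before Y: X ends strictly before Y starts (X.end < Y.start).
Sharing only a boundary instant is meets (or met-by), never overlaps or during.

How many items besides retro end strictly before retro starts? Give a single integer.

1

Target retro = [Tue 19:00, Wed 19:00].
audit [Fri 16:00, Sun 23:00] → after → no.
build [Mon 11:00, Tue 19:00] → meets → no.
deploy [Mon 22:00, Wed 19:00] → finished-by → no.
ingest [Tue 15:00, Thu 04:00] → contains → no.
snapshot [Mon 13:00, Thu 05:00] → contains → no.
soundcheck [Mon 08:00, Mon 15:00] → before → counts.
triage [Mon 20:00, Thu 17:00] → contains → no.
Total: 1.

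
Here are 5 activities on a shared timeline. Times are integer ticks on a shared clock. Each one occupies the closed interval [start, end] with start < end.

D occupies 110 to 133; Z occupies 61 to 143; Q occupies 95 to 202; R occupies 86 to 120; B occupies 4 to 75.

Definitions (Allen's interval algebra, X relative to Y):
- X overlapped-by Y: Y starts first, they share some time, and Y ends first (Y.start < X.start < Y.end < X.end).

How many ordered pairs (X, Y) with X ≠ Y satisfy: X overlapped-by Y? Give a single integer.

Checking all 20 ordered pairs for relation 'overlapped-by'; matching pairs in alphabetical order:
(D, R): D overlapped-by R ✓
(Q, R): Q overlapped-by R ✓
(Q, Z): Q overlapped-by Z ✓
(Z, B): Z overlapped-by B ✓
Count: 4.

4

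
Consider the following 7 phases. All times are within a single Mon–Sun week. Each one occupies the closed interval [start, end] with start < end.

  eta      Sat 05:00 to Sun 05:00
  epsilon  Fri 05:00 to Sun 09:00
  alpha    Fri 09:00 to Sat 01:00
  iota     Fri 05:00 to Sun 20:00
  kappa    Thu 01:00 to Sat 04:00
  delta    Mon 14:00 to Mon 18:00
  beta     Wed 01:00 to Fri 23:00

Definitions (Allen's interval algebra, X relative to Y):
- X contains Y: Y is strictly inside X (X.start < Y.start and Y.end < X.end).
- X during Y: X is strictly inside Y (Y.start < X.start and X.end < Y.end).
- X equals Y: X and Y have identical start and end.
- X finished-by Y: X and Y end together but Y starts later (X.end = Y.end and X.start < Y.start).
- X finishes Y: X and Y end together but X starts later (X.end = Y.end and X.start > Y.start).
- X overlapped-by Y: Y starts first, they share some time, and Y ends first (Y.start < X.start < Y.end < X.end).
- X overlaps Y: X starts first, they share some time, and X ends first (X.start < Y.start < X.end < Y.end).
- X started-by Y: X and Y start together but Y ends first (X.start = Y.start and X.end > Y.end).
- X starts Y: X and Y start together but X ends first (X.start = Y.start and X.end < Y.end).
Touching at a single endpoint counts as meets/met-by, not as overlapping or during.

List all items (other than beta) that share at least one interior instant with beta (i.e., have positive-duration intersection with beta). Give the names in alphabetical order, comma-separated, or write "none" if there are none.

Target beta = [Wed 01:00, Fri 23:00].
alpha [Fri 09:00, Sat 01:00] → overlapped-by → yes.
delta [Mon 14:00, Mon 18:00] → before → no.
epsilon [Fri 05:00, Sun 09:00] → overlapped-by → yes.
eta [Sat 05:00, Sun 05:00] → after → no.
iota [Fri 05:00, Sun 20:00] → overlapped-by → yes.
kappa [Thu 01:00, Sat 04:00] → overlapped-by → yes.
Result: alpha, epsilon, iota, kappa.

alpha, epsilon, iota, kappa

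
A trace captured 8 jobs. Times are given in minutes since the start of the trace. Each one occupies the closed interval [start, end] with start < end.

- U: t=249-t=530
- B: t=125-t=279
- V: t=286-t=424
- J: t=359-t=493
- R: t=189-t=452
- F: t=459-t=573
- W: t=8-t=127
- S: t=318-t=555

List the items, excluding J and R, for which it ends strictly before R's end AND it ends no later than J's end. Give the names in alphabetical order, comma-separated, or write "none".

Conditions: its end is strictly before R's end (X.end < t=452) AND its end is no later than J's end (X.end <= t=493).
B: end t=279 < t=452? ✓; end t=279 <= t=493? ✓ → yes.
F: end t=573 < t=452? ✗; end t=573 <= t=493? ✗ → no.
S: end t=555 < t=452? ✗; end t=555 <= t=493? ✗ → no.
U: end t=530 < t=452? ✗; end t=530 <= t=493? ✗ → no.
V: end t=424 < t=452? ✓; end t=424 <= t=493? ✓ → yes.
W: end t=127 < t=452? ✓; end t=127 <= t=493? ✓ → yes.
Result: B, V, W.

B, V, W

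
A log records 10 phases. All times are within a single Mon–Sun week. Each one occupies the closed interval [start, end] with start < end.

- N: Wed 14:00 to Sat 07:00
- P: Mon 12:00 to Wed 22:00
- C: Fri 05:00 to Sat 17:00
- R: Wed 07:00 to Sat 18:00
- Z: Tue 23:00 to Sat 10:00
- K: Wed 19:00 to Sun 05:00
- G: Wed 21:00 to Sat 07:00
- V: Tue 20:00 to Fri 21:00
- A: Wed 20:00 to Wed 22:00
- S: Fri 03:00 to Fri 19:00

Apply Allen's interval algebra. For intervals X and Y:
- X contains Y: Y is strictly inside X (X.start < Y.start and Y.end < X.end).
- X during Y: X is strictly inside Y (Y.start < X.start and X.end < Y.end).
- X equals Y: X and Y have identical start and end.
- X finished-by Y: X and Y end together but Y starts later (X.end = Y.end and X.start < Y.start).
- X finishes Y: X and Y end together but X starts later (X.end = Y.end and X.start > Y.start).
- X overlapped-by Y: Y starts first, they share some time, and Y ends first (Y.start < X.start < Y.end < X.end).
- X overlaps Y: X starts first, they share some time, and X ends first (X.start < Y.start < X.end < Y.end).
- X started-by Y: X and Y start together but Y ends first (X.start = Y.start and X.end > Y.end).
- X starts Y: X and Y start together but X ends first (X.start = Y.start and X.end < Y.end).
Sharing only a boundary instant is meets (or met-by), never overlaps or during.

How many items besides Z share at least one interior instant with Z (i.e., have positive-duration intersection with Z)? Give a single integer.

Target Z = [Tue 23:00, Sat 10:00].
A [Wed 20:00, Wed 22:00] → during → counts.
C [Fri 05:00, Sat 17:00] → overlapped-by → counts.
G [Wed 21:00, Sat 07:00] → during → counts.
K [Wed 19:00, Sun 05:00] → overlapped-by → counts.
N [Wed 14:00, Sat 07:00] → during → counts.
P [Mon 12:00, Wed 22:00] → overlaps → counts.
R [Wed 07:00, Sat 18:00] → overlapped-by → counts.
S [Fri 03:00, Fri 19:00] → during → counts.
V [Tue 20:00, Fri 21:00] → overlaps → counts.
Total: 9.

9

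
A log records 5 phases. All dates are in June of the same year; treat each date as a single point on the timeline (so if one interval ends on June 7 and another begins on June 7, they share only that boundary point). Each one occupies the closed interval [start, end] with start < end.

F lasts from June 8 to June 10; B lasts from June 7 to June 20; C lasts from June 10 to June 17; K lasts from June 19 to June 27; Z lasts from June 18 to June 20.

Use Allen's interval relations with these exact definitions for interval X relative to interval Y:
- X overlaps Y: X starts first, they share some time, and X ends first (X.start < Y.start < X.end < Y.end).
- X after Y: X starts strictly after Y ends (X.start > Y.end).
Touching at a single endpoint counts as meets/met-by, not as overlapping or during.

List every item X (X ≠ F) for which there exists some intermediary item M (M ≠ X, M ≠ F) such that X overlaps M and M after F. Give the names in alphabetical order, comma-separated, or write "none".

Target F = [June 8, June 10].
Intermediaries M with M after F: K, Z.
Via K — items with X overlaps K: B, Z.
Via Z — items with X overlaps Z: none.
Union: B, Z.

B, Z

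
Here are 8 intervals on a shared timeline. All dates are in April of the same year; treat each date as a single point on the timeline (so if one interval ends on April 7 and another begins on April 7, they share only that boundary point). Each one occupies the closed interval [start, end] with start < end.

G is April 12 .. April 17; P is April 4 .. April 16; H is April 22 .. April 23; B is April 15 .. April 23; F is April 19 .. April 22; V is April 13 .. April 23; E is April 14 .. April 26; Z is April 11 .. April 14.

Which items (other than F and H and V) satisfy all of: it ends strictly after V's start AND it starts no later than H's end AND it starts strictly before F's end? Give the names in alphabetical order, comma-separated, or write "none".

Conditions: its end is strictly after V's start (X.end > April 13) AND its start is no later than H's end (X.start <= April 23) AND its start is strictly before F's end (X.start < April 22).
B: end April 23 > April 13? ✓; start April 15 <= April 23? ✓; start April 15 < April 22? ✓ → yes.
E: end April 26 > April 13? ✓; start April 14 <= April 23? ✓; start April 14 < April 22? ✓ → yes.
G: end April 17 > April 13? ✓; start April 12 <= April 23? ✓; start April 12 < April 22? ✓ → yes.
P: end April 16 > April 13? ✓; start April 4 <= April 23? ✓; start April 4 < April 22? ✓ → yes.
Z: end April 14 > April 13? ✓; start April 11 <= April 23? ✓; start April 11 < April 22? ✓ → yes.
Result: B, E, G, P, Z.

B, E, G, P, Z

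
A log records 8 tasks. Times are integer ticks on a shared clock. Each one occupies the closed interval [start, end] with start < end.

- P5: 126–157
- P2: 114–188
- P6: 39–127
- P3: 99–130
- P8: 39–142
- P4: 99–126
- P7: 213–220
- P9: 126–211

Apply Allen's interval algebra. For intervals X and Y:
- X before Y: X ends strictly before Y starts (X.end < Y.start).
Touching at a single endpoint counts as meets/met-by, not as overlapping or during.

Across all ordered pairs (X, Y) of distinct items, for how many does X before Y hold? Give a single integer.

Checking all 56 ordered pairs for relation 'before'; matching pairs in alphabetical order:
(P2, P7): P2 before P7 ✓
(P3, P7): P3 before P7 ✓
(P4, P7): P4 before P7 ✓
(P5, P7): P5 before P7 ✓
(P6, P7): P6 before P7 ✓
(P8, P7): P8 before P7 ✓
(P9, P7): P9 before P7 ✓
Count: 7.

7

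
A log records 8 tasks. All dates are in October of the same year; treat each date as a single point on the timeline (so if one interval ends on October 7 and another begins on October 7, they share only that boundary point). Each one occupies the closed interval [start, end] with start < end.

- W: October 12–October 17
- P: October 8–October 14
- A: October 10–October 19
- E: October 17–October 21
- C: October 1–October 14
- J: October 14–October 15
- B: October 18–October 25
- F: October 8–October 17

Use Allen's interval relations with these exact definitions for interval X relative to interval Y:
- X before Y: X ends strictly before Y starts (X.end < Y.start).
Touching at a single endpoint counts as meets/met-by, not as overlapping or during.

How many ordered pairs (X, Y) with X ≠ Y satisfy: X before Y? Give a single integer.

8

Checking all 56 ordered pairs for relation 'before'; matching pairs in alphabetical order:
(C, B): C before B ✓
(C, E): C before E ✓
(F, B): F before B ✓
(J, B): J before B ✓
(J, E): J before E ✓
(P, B): P before B ✓
(P, E): P before E ✓
(W, B): W before B ✓
Count: 8.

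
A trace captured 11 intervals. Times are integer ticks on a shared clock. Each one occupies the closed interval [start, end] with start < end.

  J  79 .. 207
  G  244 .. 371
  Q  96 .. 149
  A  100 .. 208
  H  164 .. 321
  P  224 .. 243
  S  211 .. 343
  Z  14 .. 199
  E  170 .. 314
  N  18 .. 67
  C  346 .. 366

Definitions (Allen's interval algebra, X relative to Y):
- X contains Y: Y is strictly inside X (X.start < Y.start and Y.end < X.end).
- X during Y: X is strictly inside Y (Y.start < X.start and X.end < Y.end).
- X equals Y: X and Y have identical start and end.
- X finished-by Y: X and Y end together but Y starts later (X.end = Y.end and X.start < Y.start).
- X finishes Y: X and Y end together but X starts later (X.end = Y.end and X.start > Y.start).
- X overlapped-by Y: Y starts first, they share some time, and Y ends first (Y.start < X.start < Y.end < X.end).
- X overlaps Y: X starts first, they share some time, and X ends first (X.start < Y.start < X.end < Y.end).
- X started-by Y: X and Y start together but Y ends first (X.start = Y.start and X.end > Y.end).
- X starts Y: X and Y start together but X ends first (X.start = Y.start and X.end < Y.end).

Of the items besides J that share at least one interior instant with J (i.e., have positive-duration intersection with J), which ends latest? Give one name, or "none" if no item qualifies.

Target J = [79, 207].
A [100, 208] → overlapped-by → candidate.
C [346, 366] → after → excluded.
E [170, 314] → overlapped-by → candidate.
G [244, 371] → after → excluded.
H [164, 321] → overlapped-by → candidate.
N [18, 67] → before → excluded.
P [224, 243] → after → excluded.
Q [96, 149] → during → candidate.
S [211, 343] → after → excluded.
Z [14, 199] → overlaps → candidate.
Among candidates, latest end is 321 → H.

H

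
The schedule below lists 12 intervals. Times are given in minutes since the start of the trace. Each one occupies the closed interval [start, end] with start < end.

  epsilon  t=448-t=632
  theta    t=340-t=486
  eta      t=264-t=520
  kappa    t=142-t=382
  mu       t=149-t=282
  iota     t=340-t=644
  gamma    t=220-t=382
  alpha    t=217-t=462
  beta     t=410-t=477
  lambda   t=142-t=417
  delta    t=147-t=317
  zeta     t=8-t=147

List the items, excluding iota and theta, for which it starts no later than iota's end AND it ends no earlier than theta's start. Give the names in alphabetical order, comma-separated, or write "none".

alpha, beta, epsilon, eta, gamma, kappa, lambda

Conditions: its start is no later than iota's end (X.start <= t=644) AND its end is no earlier than theta's start (X.end >= t=340).
alpha: start t=217 <= t=644? ✓; end t=462 >= t=340? ✓ → yes.
beta: start t=410 <= t=644? ✓; end t=477 >= t=340? ✓ → yes.
delta: start t=147 <= t=644? ✓; end t=317 >= t=340? ✗ → no.
epsilon: start t=448 <= t=644? ✓; end t=632 >= t=340? ✓ → yes.
eta: start t=264 <= t=644? ✓; end t=520 >= t=340? ✓ → yes.
gamma: start t=220 <= t=644? ✓; end t=382 >= t=340? ✓ → yes.
kappa: start t=142 <= t=644? ✓; end t=382 >= t=340? ✓ → yes.
lambda: start t=142 <= t=644? ✓; end t=417 >= t=340? ✓ → yes.
mu: start t=149 <= t=644? ✓; end t=282 >= t=340? ✗ → no.
zeta: start t=8 <= t=644? ✓; end t=147 >= t=340? ✗ → no.
Result: alpha, beta, epsilon, eta, gamma, kappa, lambda.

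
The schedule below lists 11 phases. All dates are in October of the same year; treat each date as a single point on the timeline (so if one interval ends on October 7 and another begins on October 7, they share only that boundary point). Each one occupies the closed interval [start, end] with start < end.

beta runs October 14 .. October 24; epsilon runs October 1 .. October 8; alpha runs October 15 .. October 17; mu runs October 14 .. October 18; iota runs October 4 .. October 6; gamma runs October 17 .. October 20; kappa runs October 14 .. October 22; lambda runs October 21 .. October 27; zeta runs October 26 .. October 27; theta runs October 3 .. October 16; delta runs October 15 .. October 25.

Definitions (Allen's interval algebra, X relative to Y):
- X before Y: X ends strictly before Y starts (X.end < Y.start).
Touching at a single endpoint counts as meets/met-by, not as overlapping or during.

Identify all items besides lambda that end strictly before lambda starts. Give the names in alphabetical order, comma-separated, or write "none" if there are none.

Target lambda = [October 21, October 27].
alpha [October 15, October 17] → before → yes.
beta [October 14, October 24] → overlaps → no.
delta [October 15, October 25] → overlaps → no.
epsilon [October 1, October 8] → before → yes.
gamma [October 17, October 20] → before → yes.
iota [October 4, October 6] → before → yes.
kappa [October 14, October 22] → overlaps → no.
mu [October 14, October 18] → before → yes.
theta [October 3, October 16] → before → yes.
zeta [October 26, October 27] → finishes → no.
Result: alpha, epsilon, gamma, iota, mu, theta.

alpha, epsilon, gamma, iota, mu, theta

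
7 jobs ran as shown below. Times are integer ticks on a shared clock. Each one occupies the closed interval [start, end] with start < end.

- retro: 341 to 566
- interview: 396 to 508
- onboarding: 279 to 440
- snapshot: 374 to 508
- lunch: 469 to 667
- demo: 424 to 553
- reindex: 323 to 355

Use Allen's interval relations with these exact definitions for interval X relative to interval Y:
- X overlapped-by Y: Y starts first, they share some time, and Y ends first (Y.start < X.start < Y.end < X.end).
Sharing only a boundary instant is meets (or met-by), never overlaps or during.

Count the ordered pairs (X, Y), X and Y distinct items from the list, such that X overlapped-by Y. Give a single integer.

Checking all 42 ordered pairs for relation 'overlapped-by'; matching pairs in alphabetical order:
(demo, interview): demo overlapped-by interview ✓
(demo, onboarding): demo overlapped-by onboarding ✓
(demo, snapshot): demo overlapped-by snapshot ✓
(interview, onboarding): interview overlapped-by onboarding ✓
(lunch, demo): lunch overlapped-by demo ✓
(lunch, interview): lunch overlapped-by interview ✓
(lunch, retro): lunch overlapped-by retro ✓
(lunch, snapshot): lunch overlapped-by snapshot ✓
(retro, onboarding): retro overlapped-by onboarding ✓
(retro, reindex): retro overlapped-by reindex ✓
(snapshot, onboarding): snapshot overlapped-by onboarding ✓
Count: 11.

11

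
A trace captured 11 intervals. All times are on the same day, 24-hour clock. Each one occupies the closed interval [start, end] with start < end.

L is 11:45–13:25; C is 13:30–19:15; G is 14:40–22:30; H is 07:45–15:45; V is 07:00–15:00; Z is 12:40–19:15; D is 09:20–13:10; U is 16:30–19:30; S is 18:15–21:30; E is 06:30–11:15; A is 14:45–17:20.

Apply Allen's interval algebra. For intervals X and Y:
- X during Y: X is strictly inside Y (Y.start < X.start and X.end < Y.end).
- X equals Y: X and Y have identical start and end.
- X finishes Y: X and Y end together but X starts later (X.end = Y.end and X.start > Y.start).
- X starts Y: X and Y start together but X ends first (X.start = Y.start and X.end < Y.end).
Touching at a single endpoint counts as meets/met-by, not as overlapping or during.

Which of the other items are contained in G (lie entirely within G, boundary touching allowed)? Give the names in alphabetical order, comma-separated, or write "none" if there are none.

Target G = [14:40, 22:30].
A [14:45, 17:20] → during → yes.
C [13:30, 19:15] → overlaps → no.
D [09:20, 13:10] → before → no.
E [06:30, 11:15] → before → no.
H [07:45, 15:45] → overlaps → no.
L [11:45, 13:25] → before → no.
S [18:15, 21:30] → during → yes.
U [16:30, 19:30] → during → yes.
V [07:00, 15:00] → overlaps → no.
Z [12:40, 19:15] → overlaps → no.
Result: A, S, U.

A, S, U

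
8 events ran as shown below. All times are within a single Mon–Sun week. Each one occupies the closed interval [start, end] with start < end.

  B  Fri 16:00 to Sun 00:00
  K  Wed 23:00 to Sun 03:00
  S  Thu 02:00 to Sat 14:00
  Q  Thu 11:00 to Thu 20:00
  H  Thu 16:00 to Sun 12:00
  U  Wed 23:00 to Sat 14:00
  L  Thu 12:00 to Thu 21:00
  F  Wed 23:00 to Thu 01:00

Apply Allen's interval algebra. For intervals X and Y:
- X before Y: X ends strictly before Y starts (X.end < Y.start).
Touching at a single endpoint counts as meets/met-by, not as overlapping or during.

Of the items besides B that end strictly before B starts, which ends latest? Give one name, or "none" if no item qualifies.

Target B = [Fri 16:00, Sun 00:00].
F [Wed 23:00, Thu 01:00] → before → candidate.
H [Thu 16:00, Sun 12:00] → contains → excluded.
K [Wed 23:00, Sun 03:00] → contains → excluded.
L [Thu 12:00, Thu 21:00] → before → candidate.
Q [Thu 11:00, Thu 20:00] → before → candidate.
S [Thu 02:00, Sat 14:00] → overlaps → excluded.
U [Wed 23:00, Sat 14:00] → overlaps → excluded.
Among candidates, latest end is Thu 21:00 → L.

L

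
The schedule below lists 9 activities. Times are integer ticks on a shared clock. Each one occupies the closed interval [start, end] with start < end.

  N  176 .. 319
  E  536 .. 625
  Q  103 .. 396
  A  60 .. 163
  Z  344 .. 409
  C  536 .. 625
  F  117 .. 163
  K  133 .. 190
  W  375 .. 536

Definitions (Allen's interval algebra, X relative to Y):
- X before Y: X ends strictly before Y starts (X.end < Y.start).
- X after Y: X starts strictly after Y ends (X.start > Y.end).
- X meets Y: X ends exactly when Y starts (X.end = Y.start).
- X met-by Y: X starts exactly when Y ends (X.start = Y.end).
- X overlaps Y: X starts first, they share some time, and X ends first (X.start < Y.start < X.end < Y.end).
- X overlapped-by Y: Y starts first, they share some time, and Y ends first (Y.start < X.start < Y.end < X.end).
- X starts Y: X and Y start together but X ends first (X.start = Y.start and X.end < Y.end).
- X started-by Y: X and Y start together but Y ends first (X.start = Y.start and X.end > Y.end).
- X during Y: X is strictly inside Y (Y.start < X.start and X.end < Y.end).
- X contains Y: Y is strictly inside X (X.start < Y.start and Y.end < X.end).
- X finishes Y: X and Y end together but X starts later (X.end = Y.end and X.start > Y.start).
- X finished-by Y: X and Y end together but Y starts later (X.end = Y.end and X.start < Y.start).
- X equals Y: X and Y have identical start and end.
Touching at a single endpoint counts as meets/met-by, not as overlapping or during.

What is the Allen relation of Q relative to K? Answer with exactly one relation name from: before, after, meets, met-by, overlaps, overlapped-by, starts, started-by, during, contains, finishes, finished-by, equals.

Q = [103, 396]; K = [133, 190].
Compare endpoints: Q.start < K.start, Q.start < K.end, Q.end > K.start, Q.end > K.end.
That pattern is 'contains'.

contains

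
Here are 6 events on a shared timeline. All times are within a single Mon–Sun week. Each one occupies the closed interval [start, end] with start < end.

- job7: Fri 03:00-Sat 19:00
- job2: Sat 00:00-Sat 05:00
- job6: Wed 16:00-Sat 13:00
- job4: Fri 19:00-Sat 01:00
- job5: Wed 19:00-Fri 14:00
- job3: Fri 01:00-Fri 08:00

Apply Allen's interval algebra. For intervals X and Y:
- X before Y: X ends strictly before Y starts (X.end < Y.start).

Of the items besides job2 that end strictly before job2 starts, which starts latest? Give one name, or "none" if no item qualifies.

job3

Target job2 = [Sat 00:00, Sat 05:00].
job3 [Fri 01:00, Fri 08:00] → before → candidate.
job4 [Fri 19:00, Sat 01:00] → overlaps → excluded.
job5 [Wed 19:00, Fri 14:00] → before → candidate.
job6 [Wed 16:00, Sat 13:00] → contains → excluded.
job7 [Fri 03:00, Sat 19:00] → contains → excluded.
Among candidates, latest start is Fri 01:00 → job3.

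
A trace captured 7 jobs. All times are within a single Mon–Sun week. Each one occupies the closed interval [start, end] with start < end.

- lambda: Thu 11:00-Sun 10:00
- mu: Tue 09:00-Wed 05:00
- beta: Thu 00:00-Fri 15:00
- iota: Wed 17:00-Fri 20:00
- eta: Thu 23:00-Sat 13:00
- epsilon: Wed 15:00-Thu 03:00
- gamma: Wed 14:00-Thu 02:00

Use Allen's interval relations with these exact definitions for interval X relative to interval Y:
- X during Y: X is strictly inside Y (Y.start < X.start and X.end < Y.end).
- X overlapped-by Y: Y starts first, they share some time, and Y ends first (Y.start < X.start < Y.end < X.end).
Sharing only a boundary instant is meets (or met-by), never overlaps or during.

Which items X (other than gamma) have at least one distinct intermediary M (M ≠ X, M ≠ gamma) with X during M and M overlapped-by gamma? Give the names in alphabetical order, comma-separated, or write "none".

beta

Target gamma = [Wed 14:00, Thu 02:00].
Intermediaries M with M overlapped-by gamma: beta, epsilon, iota.
Via beta — items with X during beta: none.
Via epsilon — items with X during epsilon: none.
Via iota — items with X during iota: beta.
Union: beta.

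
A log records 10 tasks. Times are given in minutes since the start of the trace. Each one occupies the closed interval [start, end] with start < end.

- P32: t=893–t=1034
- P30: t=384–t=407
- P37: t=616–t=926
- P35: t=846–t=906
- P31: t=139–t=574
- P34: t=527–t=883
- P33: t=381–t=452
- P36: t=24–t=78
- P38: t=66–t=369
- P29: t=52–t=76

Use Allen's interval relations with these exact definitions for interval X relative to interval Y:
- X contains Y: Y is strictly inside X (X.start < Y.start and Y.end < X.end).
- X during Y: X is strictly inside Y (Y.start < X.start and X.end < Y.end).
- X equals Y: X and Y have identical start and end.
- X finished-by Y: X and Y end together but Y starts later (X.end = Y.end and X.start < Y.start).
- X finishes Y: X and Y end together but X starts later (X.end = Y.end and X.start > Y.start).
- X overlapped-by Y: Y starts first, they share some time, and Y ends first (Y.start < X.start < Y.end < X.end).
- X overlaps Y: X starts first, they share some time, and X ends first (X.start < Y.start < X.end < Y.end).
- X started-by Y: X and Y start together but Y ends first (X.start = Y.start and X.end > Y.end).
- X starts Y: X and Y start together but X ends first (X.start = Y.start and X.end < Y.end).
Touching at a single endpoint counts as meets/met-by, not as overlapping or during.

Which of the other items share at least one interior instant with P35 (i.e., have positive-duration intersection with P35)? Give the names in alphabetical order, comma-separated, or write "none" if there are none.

P32, P34, P37

Target P35 = [t=846, t=906].
P29 [t=52, t=76] → before → no.
P30 [t=384, t=407] → before → no.
P31 [t=139, t=574] → before → no.
P32 [t=893, t=1034] → overlapped-by → yes.
P33 [t=381, t=452] → before → no.
P34 [t=527, t=883] → overlaps → yes.
P36 [t=24, t=78] → before → no.
P37 [t=616, t=926] → contains → yes.
P38 [t=66, t=369] → before → no.
Result: P32, P34, P37.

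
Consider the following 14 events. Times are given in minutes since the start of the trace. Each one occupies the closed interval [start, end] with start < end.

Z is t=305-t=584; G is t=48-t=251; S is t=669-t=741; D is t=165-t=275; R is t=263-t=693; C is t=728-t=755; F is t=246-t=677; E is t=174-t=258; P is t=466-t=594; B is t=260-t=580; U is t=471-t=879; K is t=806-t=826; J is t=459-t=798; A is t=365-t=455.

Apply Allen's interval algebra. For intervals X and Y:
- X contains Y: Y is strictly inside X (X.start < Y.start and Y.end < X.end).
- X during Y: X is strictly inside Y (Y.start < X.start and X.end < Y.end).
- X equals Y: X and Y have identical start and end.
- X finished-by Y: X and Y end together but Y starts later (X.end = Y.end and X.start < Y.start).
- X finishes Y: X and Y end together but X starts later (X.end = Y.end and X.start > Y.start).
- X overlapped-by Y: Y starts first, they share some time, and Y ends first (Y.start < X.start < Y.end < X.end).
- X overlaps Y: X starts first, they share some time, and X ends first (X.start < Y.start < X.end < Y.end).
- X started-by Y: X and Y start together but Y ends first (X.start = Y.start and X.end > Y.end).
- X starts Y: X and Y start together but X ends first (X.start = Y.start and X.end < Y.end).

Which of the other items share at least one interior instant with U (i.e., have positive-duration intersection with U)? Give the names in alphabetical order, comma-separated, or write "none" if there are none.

B, C, F, J, K, P, R, S, Z

Target U = [t=471, t=879].
A [t=365, t=455] → before → no.
B [t=260, t=580] → overlaps → yes.
C [t=728, t=755] → during → yes.
D [t=165, t=275] → before → no.
E [t=174, t=258] → before → no.
F [t=246, t=677] → overlaps → yes.
G [t=48, t=251] → before → no.
J [t=459, t=798] → overlaps → yes.
K [t=806, t=826] → during → yes.
P [t=466, t=594] → overlaps → yes.
R [t=263, t=693] → overlaps → yes.
S [t=669, t=741] → during → yes.
Z [t=305, t=584] → overlaps → yes.
Result: B, C, F, J, K, P, R, S, Z.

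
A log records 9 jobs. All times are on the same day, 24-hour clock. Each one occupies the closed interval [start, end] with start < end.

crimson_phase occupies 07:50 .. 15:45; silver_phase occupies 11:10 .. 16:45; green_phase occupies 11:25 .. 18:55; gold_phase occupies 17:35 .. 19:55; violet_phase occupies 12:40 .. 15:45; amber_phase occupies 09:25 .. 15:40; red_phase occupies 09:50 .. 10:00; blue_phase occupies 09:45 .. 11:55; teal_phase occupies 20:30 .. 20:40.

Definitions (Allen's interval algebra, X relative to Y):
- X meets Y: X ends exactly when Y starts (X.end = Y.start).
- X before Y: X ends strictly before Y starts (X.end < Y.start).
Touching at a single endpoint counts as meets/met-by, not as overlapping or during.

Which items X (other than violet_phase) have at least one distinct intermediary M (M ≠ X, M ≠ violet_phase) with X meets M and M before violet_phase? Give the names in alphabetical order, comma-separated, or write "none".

Target violet_phase = [12:40, 15:45].
Intermediaries M with M before violet_phase: blue_phase, red_phase.
Via blue_phase — items with X meets blue_phase: none.
Via red_phase — items with X meets red_phase: none.
Union: none.

none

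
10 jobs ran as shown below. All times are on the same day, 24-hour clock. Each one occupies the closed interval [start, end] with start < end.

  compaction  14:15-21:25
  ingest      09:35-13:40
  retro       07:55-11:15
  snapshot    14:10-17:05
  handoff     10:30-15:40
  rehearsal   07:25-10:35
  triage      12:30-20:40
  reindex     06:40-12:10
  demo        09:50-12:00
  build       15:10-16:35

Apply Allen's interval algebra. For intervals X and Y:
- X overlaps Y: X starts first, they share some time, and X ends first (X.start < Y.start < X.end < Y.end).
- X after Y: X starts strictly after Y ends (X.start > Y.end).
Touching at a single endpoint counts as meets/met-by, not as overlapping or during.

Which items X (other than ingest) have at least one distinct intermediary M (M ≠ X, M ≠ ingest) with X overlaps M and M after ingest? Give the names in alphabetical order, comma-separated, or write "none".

Target ingest = [09:35, 13:40].
Intermediaries M with M after ingest: build, compaction, snapshot.
Via build — items with X overlaps build: handoff.
Via compaction — items with X overlaps compaction: handoff, snapshot, triage.
Via snapshot — items with X overlaps snapshot: handoff.
Union: handoff, snapshot, triage.

handoff, snapshot, triage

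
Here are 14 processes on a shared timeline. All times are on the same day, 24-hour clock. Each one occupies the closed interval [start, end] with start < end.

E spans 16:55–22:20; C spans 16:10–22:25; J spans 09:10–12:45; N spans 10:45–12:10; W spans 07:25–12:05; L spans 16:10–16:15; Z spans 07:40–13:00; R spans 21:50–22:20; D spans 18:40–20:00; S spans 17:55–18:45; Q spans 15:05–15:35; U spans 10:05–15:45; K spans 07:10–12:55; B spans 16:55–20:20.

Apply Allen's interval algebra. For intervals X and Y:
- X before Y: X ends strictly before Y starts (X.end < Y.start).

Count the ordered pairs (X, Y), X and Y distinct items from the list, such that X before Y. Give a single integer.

62

Checking all 182 ordered pairs for relation 'before'; matching pairs in alphabetical order:
(B, R): B before R ✓
(D, R): D before R ✓
(J, B): J before B ✓
(J, C): J before C ✓
(J, D): J before D ✓
(J, E): J before E ✓
(J, L): J before L ✓
(J, Q): J before Q ✓
(J, R): J before R ✓
(J, S): J before S ✓
(K, B): K before B ✓
(K, C): K before C ✓
(K, D): K before D ✓
(K, E): K before E ✓
(K, L): K before L ✓
(K, Q): K before Q ✓
(K, R): K before R ✓
(K, S): K before S ✓
(L, B): L before B ✓
(L, D): L before D ✓
(L, E): L before E ✓
(L, R): L before R ✓
(L, S): L before S ✓
(N, B): N before B ✓
... plus 38 further pairs not listed.
Count: 62.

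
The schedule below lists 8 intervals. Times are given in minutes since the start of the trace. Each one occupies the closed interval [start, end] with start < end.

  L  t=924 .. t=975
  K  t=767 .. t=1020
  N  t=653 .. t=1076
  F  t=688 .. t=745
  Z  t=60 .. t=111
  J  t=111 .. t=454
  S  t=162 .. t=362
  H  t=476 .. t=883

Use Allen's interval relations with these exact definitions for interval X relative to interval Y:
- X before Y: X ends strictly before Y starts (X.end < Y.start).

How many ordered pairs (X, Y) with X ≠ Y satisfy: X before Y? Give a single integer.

19

Checking all 56 ordered pairs for relation 'before'; matching pairs in alphabetical order:
(F, K): F before K ✓
(F, L): F before L ✓
(H, L): H before L ✓
(J, F): J before F ✓
(J, H): J before H ✓
(J, K): J before K ✓
(J, L): J before L ✓
(J, N): J before N ✓
(S, F): S before F ✓
(S, H): S before H ✓
(S, K): S before K ✓
(S, L): S before L ✓
(S, N): S before N ✓
(Z, F): Z before F ✓
(Z, H): Z before H ✓
(Z, K): Z before K ✓
(Z, L): Z before L ✓
(Z, N): Z before N ✓
(Z, S): Z before S ✓
Count: 19.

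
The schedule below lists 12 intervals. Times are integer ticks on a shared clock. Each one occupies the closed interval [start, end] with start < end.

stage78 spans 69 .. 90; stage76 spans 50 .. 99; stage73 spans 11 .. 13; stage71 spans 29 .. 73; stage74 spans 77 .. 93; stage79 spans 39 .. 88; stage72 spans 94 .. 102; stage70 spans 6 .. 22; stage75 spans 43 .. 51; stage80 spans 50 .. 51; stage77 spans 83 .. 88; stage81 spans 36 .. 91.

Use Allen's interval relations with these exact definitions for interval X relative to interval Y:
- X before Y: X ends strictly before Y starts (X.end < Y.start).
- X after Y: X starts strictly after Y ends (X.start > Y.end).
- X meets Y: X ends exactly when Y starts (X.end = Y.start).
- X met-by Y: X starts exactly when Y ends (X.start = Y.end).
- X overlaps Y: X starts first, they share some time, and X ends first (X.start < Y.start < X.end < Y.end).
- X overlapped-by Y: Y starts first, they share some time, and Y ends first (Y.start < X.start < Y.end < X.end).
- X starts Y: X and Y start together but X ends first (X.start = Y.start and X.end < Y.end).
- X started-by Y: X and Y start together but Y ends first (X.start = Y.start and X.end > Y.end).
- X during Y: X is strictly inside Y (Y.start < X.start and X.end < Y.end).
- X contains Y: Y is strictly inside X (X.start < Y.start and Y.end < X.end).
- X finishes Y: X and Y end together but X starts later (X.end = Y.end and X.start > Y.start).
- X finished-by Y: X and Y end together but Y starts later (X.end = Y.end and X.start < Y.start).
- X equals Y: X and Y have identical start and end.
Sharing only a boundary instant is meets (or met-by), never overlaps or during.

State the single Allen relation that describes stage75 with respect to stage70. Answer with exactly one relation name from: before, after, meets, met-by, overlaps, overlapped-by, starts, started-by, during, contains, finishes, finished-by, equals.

stage75 = [43, 51]; stage70 = [6, 22].
Compare endpoints: stage75.start > stage70.start, stage75.start > stage70.end, stage75.end > stage70.start, stage75.end > stage70.end.
That pattern is 'after'.

after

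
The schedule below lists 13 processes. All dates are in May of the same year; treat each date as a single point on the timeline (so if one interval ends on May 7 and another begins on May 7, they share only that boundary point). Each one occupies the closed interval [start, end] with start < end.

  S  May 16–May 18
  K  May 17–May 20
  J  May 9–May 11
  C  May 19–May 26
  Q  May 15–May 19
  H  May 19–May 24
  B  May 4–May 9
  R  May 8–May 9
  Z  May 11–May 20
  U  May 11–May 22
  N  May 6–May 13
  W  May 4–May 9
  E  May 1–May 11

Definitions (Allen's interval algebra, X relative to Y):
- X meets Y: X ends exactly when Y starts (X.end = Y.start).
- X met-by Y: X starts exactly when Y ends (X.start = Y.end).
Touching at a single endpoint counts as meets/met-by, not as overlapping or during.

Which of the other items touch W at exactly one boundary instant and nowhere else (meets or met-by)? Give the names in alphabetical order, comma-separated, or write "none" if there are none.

Target W = [May 4, May 9].
B [May 4, May 9] → equals → no.
C [May 19, May 26] → after → no.
E [May 1, May 11] → contains → no.
H [May 19, May 24] → after → no.
J [May 9, May 11] → met-by → yes.
K [May 17, May 20] → after → no.
N [May 6, May 13] → overlapped-by → no.
Q [May 15, May 19] → after → no.
R [May 8, May 9] → finishes → no.
S [May 16, May 18] → after → no.
U [May 11, May 22] → after → no.
Z [May 11, May 20] → after → no.
Result: J.

J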